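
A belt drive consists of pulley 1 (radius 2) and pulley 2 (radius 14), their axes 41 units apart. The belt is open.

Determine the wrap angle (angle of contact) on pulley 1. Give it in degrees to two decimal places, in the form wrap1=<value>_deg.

wrap1=145.96_deg

open belt: β = asin((r2−r1)/C) = asin(12/41) = 17.0186°
wrap1 = π − 2β = 145.9627°
wrap2 = π + 2β = 214.0373°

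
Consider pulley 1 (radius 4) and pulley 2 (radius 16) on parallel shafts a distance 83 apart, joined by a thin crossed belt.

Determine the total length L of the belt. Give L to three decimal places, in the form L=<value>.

L=233.675

crossed belt: β = asin((r1+r2)/C) = asin(20/83) = 13.9434°
wrap1 = wrap2 = π + 2β = 207.8869°
tangent length = C·cosβ = 80.5543
L = (r1+r2)·wrap + 2·C·cosβ = 20·3.6283 + 2·80.5543 = 233.6749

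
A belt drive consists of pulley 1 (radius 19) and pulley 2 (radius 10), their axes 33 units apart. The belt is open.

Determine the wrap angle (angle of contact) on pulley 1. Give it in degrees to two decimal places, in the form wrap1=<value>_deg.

wrap1=211.65_deg

open belt: β = asin((r2−r1)/C) = asin(-9/33) = -15.8266°
wrap1 = π − 2β = 211.6532°
wrap2 = π + 2β = 148.3468°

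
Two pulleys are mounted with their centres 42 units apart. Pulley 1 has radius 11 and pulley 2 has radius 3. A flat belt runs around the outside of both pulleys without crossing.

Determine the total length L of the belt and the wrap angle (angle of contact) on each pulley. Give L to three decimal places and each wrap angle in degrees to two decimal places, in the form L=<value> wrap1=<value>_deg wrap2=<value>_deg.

open belt: β = asin((r2−r1)/C) = asin(-8/42) = -10.9806°
wrap1 = π − 2β = 201.9612°
wrap2 = π + 2β = 158.0388°
tangent length = C·cosβ = 41.2311
L = r1·wrap1 + r2·wrap2 + 2·C·cosβ = 11·3.5249 + 3·2.7583 + 2·41.2311 = 129.5108

L=129.511 wrap1=201.96_deg wrap2=158.04_deg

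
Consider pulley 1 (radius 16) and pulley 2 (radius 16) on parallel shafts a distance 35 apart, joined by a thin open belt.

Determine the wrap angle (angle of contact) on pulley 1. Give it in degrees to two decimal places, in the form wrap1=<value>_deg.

open belt: β = asin((r2−r1)/C) = asin(0/35) = 0.0000°
wrap1 = π − 2β = 180.0000°
wrap2 = π + 2β = 180.0000°

wrap1=180.00_deg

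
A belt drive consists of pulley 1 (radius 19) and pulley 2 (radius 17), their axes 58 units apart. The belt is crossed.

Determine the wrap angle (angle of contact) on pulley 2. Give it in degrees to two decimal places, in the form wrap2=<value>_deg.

crossed belt: β = asin((r1+r2)/C) = asin(36/58) = 38.3665°
wrap1 = wrap2 = π + 2β = 256.7330°

wrap2=256.73_deg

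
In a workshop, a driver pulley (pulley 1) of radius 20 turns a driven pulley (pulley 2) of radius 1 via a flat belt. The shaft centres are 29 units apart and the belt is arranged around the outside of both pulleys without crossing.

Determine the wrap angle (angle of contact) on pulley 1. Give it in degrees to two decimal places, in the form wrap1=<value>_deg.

wrap1=261.87_deg

open belt: β = asin((r2−r1)/C) = asin(-19/29) = -40.9327°
wrap1 = π − 2β = 261.8654°
wrap2 = π + 2β = 98.1346°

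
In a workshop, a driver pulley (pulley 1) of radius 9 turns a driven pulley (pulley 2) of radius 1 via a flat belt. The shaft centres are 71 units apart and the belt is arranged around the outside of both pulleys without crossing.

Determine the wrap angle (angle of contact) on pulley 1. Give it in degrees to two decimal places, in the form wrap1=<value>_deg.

wrap1=192.94_deg

open belt: β = asin((r2−r1)/C) = asin(-8/71) = -6.4696°
wrap1 = π − 2β = 192.9392°
wrap2 = π + 2β = 167.0608°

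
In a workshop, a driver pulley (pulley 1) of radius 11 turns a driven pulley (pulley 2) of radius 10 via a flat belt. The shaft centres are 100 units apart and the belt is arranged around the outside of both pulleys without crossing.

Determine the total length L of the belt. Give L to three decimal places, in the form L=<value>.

open belt: β = asin((r2−r1)/C) = asin(-1/100) = -0.5730°
wrap1 = π − 2β = 181.1459°
wrap2 = π + 2β = 178.8541°
tangent length = C·cosβ = 99.9950
L = r1·wrap1 + r2·wrap2 + 2·C·cosβ = 11·3.1616 + 10·3.1216 + 2·99.9950 = 265.9834

L=265.983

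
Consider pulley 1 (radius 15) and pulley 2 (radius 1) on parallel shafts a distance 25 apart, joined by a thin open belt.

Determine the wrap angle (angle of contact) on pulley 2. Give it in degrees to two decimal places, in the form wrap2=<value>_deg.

open belt: β = asin((r2−r1)/C) = asin(-14/25) = -34.0558°
wrap1 = π − 2β = 248.1116°
wrap2 = π + 2β = 111.8884°

wrap2=111.89_deg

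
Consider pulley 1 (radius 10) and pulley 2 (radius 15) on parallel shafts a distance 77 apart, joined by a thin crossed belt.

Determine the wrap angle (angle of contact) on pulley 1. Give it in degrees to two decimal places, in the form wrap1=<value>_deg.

wrap1=217.89_deg

crossed belt: β = asin((r1+r2)/C) = asin(25/77) = 18.9459°
wrap1 = wrap2 = π + 2β = 217.8918°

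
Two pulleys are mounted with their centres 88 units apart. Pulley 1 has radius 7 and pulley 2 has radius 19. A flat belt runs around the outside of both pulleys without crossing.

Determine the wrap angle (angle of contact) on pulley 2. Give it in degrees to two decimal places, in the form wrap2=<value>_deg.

open belt: β = asin((r2−r1)/C) = asin(12/88) = 7.8375°
wrap1 = π − 2β = 164.3250°
wrap2 = π + 2β = 195.6750°

wrap2=195.67_deg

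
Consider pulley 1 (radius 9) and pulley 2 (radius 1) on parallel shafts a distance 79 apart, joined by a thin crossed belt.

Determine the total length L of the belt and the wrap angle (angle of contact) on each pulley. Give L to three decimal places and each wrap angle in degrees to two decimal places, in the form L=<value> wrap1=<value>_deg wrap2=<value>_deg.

crossed belt: β = asin((r1+r2)/C) = asin(10/79) = 7.2721°
wrap1 = wrap2 = π + 2β = 194.5443°
tangent length = C·cosβ = 78.3645
L = (r1+r2)·wrap + 2·C·cosβ = 10·3.3954 + 2·78.3645 = 190.6834

L=190.683 wrap1=194.54_deg wrap2=194.54_deg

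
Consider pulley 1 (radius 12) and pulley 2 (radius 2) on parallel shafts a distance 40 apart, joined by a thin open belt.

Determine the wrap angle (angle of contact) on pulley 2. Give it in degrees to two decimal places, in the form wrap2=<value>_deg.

wrap2=151.04_deg

open belt: β = asin((r2−r1)/C) = asin(-10/40) = -14.4775°
wrap1 = π − 2β = 208.9550°
wrap2 = π + 2β = 151.0450°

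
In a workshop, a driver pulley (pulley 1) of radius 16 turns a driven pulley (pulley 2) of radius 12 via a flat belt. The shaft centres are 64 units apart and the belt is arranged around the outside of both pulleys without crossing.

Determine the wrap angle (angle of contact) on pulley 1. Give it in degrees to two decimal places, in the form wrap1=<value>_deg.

open belt: β = asin((r2−r1)/C) = asin(-4/64) = -3.5833°
wrap1 = π − 2β = 187.1666°
wrap2 = π + 2β = 172.8334°

wrap1=187.17_deg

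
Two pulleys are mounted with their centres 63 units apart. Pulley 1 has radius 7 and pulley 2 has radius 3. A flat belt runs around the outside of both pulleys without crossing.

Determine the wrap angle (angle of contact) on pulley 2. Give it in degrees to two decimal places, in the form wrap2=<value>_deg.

open belt: β = asin((r2−r1)/C) = asin(-4/63) = -3.6403°
wrap1 = π − 2β = 187.2806°
wrap2 = π + 2β = 172.7194°

wrap2=172.72_deg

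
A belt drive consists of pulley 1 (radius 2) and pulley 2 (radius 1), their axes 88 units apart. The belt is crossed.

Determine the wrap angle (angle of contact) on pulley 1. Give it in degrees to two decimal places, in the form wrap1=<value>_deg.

wrap1=183.91_deg

crossed belt: β = asin((r1+r2)/C) = asin(3/88) = 1.9536°
wrap1 = wrap2 = π + 2β = 183.9073°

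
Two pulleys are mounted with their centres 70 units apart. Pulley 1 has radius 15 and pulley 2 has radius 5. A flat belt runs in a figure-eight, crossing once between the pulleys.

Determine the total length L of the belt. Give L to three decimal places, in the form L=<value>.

L=208.586

crossed belt: β = asin((r1+r2)/C) = asin(20/70) = 16.6015°
wrap1 = wrap2 = π + 2β = 213.2031°
tangent length = C·cosβ = 67.0820
L = (r1+r2)·wrap + 2·C·cosβ = 20·3.7211 + 2·67.0820 = 208.5860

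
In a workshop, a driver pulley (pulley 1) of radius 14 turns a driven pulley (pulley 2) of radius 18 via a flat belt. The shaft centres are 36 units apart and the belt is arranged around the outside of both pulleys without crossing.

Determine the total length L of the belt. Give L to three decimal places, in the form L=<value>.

open belt: β = asin((r2−r1)/C) = asin(4/36) = 6.3794°
wrap1 = π − 2β = 167.2413°
wrap2 = π + 2β = 192.7587°
tangent length = C·cosβ = 35.7771
L = r1·wrap1 + r2·wrap2 + 2·C·cosβ = 14·2.9189 + 18·3.3643 + 2·35.7771 = 172.9759

L=172.976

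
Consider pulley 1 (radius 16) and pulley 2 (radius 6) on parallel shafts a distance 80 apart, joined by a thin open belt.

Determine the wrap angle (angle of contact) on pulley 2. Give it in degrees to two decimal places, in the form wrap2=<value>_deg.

wrap2=165.64_deg

open belt: β = asin((r2−r1)/C) = asin(-10/80) = -7.1808°
wrap1 = π − 2β = 194.3615°
wrap2 = π + 2β = 165.6385°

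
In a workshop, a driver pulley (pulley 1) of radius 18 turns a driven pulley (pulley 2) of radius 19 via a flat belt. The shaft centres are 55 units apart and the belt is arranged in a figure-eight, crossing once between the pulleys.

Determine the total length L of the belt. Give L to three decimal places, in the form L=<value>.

L=252.231

crossed belt: β = asin((r1+r2)/C) = asin(37/55) = 42.2779°
wrap1 = wrap2 = π + 2β = 264.5558°
tangent length = C·cosβ = 40.6940
L = (r1+r2)·wrap + 2·C·cosβ = 37·4.6174 + 2·40.6940 = 252.2307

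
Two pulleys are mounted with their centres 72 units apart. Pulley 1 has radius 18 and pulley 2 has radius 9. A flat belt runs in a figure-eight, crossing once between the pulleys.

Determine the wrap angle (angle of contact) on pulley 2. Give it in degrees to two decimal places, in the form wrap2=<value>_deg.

crossed belt: β = asin((r1+r2)/C) = asin(27/72) = 22.0243°
wrap1 = wrap2 = π + 2β = 224.0486°

wrap2=224.05_deg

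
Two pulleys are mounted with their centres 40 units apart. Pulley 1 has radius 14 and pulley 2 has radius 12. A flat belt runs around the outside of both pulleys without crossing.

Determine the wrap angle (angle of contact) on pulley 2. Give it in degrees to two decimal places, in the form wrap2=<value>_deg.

wrap2=174.27_deg

open belt: β = asin((r2−r1)/C) = asin(-2/40) = -2.8660°
wrap1 = π − 2β = 185.7320°
wrap2 = π + 2β = 174.2680°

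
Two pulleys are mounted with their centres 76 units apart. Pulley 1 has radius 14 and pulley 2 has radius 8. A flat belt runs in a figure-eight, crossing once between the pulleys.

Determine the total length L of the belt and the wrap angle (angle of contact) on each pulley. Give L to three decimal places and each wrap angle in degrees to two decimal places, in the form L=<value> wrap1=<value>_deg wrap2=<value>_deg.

L=227.529 wrap1=213.65_deg wrap2=213.65_deg

crossed belt: β = asin((r1+r2)/C) = asin(22/76) = 16.8264°
wrap1 = wrap2 = π + 2β = 213.6529°
tangent length = C·cosβ = 72.7461
L = (r1+r2)·wrap + 2·C·cosβ = 22·3.7289 + 2·72.7461 = 227.5291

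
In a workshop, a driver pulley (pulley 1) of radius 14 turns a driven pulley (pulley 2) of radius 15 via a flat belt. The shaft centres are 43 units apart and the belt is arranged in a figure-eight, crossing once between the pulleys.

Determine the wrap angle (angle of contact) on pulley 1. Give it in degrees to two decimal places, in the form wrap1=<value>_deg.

wrap1=264.82_deg

crossed belt: β = asin((r1+r2)/C) = asin(29/43) = 42.4090°
wrap1 = wrap2 = π + 2β = 264.8180°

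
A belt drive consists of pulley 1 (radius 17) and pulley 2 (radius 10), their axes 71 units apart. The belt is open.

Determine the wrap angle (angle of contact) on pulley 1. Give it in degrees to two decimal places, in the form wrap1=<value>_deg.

wrap1=191.32_deg

open belt: β = asin((r2−r1)/C) = asin(-7/71) = -5.6581°
wrap1 = π − 2β = 191.3161°
wrap2 = π + 2β = 168.6839°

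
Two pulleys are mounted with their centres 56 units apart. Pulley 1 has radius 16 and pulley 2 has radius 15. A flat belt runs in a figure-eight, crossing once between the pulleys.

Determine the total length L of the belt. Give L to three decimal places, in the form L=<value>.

L=227.035

crossed belt: β = asin((r1+r2)/C) = asin(31/56) = 33.6124°
wrap1 = wrap2 = π + 2β = 247.2247°
tangent length = C·cosβ = 46.6369
L = (r1+r2)·wrap + 2·C·cosβ = 31·4.3149 + 2·46.6369 = 227.0353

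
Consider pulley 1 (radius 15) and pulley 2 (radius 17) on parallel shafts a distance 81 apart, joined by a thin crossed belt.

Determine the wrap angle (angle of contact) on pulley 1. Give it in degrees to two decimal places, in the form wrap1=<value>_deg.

wrap1=226.54_deg

crossed belt: β = asin((r1+r2)/C) = asin(32/81) = 23.2698°
wrap1 = wrap2 = π + 2β = 226.5396°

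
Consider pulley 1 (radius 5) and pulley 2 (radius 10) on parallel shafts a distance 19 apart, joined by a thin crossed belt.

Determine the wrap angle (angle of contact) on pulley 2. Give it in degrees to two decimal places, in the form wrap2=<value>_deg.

crossed belt: β = asin((r1+r2)/C) = asin(15/19) = 52.1364°
wrap1 = wrap2 = π + 2β = 284.2727°

wrap2=284.27_deg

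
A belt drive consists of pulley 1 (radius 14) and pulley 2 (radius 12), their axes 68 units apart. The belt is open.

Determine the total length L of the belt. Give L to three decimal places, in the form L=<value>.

L=217.740

open belt: β = asin((r2−r1)/C) = asin(-2/68) = -1.6854°
wrap1 = π − 2β = 183.3708°
wrap2 = π + 2β = 176.6292°
tangent length = C·cosβ = 67.9706
L = r1·wrap1 + r2·wrap2 + 2·C·cosβ = 14·3.2004 + 12·3.0828 + 2·67.9706 = 217.7402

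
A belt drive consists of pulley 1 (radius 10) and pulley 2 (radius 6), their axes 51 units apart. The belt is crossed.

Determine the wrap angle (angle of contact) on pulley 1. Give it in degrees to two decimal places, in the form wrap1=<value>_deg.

crossed belt: β = asin((r1+r2)/C) = asin(16/51) = 18.2839°
wrap1 = wrap2 = π + 2β = 216.5678°

wrap1=216.57_deg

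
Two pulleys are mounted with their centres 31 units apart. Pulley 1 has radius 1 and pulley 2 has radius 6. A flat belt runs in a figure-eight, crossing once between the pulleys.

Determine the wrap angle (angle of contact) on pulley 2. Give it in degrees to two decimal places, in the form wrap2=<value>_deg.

crossed belt: β = asin((r1+r2)/C) = asin(7/31) = 13.0503°
wrap1 = wrap2 = π + 2β = 206.1006°

wrap2=206.10_deg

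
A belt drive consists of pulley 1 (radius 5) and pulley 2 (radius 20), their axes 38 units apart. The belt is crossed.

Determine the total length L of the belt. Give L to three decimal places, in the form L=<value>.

crossed belt: β = asin((r1+r2)/C) = asin(25/38) = 41.1395°
wrap1 = wrap2 = π + 2β = 262.2790°
tangent length = C·cosβ = 28.6182
L = (r1+r2)·wrap + 2·C·cosβ = 25·4.5776 + 2·28.6182 = 171.6772

L=171.677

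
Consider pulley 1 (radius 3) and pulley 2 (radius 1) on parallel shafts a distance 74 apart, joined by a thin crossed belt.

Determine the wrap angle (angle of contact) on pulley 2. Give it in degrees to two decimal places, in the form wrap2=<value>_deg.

wrap2=186.20_deg

crossed belt: β = asin((r1+r2)/C) = asin(4/74) = 3.0986°
wrap1 = wrap2 = π + 2β = 186.1972°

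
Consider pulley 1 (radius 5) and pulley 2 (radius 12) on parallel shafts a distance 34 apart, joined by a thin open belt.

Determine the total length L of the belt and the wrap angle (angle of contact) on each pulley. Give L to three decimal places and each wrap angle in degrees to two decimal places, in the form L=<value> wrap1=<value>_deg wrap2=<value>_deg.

L=122.853 wrap1=156.24_deg wrap2=203.76_deg

open belt: β = asin((r2−r1)/C) = asin(7/34) = 11.8812°
wrap1 = π − 2β = 156.2377°
wrap2 = π + 2β = 203.7623°
tangent length = C·cosβ = 33.2716
L = r1·wrap1 + r2·wrap2 + 2·C·cosβ = 5·2.7269 + 12·3.5563 + 2·33.2716 = 122.8534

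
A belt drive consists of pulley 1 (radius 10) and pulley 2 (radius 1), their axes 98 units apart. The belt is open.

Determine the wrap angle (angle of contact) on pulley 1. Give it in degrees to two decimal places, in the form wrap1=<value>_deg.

wrap1=190.54_deg

open belt: β = asin((r2−r1)/C) = asin(-9/98) = -5.2693°
wrap1 = π − 2β = 190.5386°
wrap2 = π + 2β = 169.4614°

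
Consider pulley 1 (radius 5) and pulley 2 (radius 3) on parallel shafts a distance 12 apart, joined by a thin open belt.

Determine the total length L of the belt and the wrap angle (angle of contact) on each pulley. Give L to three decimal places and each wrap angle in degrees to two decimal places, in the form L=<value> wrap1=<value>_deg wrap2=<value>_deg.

L=49.467 wrap1=199.19_deg wrap2=160.81_deg

open belt: β = asin((r2−r1)/C) = asin(-2/12) = -9.5941°
wrap1 = π − 2β = 199.1881°
wrap2 = π + 2β = 160.8119°
tangent length = C·cosβ = 11.8322
L = r1·wrap1 + r2·wrap2 + 2·C·cosβ = 5·3.4765 + 3·2.8067 + 2·11.8322 = 49.4669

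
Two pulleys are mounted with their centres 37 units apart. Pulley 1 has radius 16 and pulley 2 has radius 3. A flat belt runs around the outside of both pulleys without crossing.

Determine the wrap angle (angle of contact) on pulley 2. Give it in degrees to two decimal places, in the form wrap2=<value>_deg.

wrap2=138.86_deg

open belt: β = asin((r2−r1)/C) = asin(-13/37) = -20.5700°
wrap1 = π − 2β = 221.1400°
wrap2 = π + 2β = 138.8600°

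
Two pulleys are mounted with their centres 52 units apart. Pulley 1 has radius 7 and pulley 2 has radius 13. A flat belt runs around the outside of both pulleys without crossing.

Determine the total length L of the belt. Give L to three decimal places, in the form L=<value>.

L=167.525

open belt: β = asin((r2−r1)/C) = asin(6/52) = 6.6258°
wrap1 = π − 2β = 166.7484°
wrap2 = π + 2β = 193.2516°
tangent length = C·cosβ = 51.6527
L = r1·wrap1 + r2·wrap2 + 2·C·cosβ = 7·2.9103 + 13·3.3729 + 2·51.6527 = 167.5249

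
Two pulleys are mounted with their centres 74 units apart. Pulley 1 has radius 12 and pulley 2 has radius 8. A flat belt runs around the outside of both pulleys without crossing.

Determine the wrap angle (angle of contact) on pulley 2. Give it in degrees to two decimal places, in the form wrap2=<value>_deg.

open belt: β = asin((r2−r1)/C) = asin(-4/74) = -3.0986°
wrap1 = π − 2β = 186.1972°
wrap2 = π + 2β = 173.8028°

wrap2=173.80_deg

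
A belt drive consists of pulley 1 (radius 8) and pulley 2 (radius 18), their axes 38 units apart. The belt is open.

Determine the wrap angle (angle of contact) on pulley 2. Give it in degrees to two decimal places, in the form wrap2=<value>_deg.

wrap2=210.52_deg

open belt: β = asin((r2−r1)/C) = asin(10/38) = 15.2575°
wrap1 = π − 2β = 149.4850°
wrap2 = π + 2β = 210.5150°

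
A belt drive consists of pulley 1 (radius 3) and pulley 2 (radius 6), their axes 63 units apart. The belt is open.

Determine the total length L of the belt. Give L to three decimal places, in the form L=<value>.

open belt: β = asin((r2−r1)/C) = asin(3/63) = 2.7294°
wrap1 = π − 2β = 174.5412°
wrap2 = π + 2β = 185.4588°
tangent length = C·cosβ = 62.9285
L = r1·wrap1 + r2·wrap2 + 2·C·cosβ = 3·3.0463 + 6·3.2369 + 2·62.9285 = 154.4172

L=154.417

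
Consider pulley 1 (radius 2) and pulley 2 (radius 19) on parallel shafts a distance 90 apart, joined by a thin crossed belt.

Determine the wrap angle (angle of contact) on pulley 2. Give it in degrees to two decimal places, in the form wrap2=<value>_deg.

wrap2=206.99_deg

crossed belt: β = asin((r1+r2)/C) = asin(21/90) = 13.4934°
wrap1 = wrap2 = π + 2β = 206.9868°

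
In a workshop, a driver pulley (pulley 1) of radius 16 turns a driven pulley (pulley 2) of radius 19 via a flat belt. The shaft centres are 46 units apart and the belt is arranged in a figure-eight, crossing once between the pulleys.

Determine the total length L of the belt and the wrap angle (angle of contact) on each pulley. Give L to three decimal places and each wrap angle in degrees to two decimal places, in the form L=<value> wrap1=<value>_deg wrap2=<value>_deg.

crossed belt: β = asin((r1+r2)/C) = asin(35/46) = 49.5409°
wrap1 = wrap2 = π + 2β = 279.0818°
tangent length = C·cosβ = 29.8496
L = (r1+r2)·wrap + 2·C·cosβ = 35·4.8709 + 2·29.8496 = 230.1806

L=230.181 wrap1=279.08_deg wrap2=279.08_deg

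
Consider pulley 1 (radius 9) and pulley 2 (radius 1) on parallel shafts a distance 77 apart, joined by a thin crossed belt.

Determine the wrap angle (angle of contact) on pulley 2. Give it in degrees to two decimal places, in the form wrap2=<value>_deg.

wrap2=194.92_deg

crossed belt: β = asin((r1+r2)/C) = asin(10/77) = 7.4621°
wrap1 = wrap2 = π + 2β = 194.9242°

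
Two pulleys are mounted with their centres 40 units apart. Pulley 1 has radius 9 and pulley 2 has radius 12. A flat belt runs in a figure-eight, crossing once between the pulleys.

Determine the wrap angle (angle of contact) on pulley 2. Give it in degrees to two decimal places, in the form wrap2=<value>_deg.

crossed belt: β = asin((r1+r2)/C) = asin(21/40) = 31.6682°
wrap1 = wrap2 = π + 2β = 243.3365°

wrap2=243.34_deg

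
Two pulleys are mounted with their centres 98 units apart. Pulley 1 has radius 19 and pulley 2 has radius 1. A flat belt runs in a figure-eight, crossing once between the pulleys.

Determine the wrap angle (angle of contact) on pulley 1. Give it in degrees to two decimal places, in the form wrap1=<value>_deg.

wrap1=203.55_deg

crossed belt: β = asin((r1+r2)/C) = asin(20/98) = 11.7757°
wrap1 = wrap2 = π + 2β = 203.5515°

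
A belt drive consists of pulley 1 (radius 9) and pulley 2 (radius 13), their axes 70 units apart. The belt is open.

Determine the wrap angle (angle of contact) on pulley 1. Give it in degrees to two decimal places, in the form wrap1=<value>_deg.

wrap1=173.45_deg

open belt: β = asin((r2−r1)/C) = asin(4/70) = 3.2758°
wrap1 = π − 2β = 173.4483°
wrap2 = π + 2β = 186.5517°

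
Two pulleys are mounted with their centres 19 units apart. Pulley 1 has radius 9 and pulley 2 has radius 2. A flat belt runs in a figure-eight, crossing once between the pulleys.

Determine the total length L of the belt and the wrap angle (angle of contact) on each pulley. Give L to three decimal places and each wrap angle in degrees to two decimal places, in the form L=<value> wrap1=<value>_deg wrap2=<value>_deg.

L=79.125 wrap1=250.75_deg wrap2=250.75_deg

crossed belt: β = asin((r1+r2)/C) = asin(11/19) = 35.3765°
wrap1 = wrap2 = π + 2β = 250.7531°
tangent length = C·cosβ = 15.4919
L = (r1+r2)·wrap + 2·C·cosβ = 11·4.3765 + 2·15.4919 = 79.1250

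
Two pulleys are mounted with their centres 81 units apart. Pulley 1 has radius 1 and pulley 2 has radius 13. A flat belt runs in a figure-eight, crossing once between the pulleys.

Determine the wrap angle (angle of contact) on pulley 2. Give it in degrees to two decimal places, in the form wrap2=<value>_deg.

crossed belt: β = asin((r1+r2)/C) = asin(14/81) = 9.9530°
wrap1 = wrap2 = π + 2β = 199.9059°

wrap2=199.91_deg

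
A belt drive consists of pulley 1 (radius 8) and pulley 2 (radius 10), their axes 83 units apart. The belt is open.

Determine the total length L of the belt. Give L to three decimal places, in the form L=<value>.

open belt: β = asin((r2−r1)/C) = asin(2/83) = 1.3808°
wrap1 = π − 2β = 177.2385°
wrap2 = π + 2β = 182.7615°
tangent length = C·cosβ = 82.9759
L = r1·wrap1 + r2·wrap2 + 2·C·cosβ = 8·3.0934 + 10·3.1898 + 2·82.9759 = 222.5969

L=222.597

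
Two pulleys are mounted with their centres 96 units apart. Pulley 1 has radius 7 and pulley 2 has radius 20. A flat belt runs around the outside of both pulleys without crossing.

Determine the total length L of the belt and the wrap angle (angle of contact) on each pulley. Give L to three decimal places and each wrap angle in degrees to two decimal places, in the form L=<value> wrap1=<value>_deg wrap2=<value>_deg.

open belt: β = asin((r2−r1)/C) = asin(13/96) = 7.7827°
wrap1 = π − 2β = 164.4346°
wrap2 = π + 2β = 195.5654°
tangent length = C·cosβ = 95.1157
L = r1·wrap1 + r2·wrap2 + 2·C·cosβ = 7·2.8699 + 20·3.4133 + 2·95.1157 = 278.5861

L=278.586 wrap1=164.43_deg wrap2=195.57_deg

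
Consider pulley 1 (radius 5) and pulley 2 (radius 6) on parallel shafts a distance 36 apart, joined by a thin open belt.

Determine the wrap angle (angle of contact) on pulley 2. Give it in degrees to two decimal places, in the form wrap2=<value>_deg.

open belt: β = asin((r2−r1)/C) = asin(1/36) = 1.5918°
wrap1 = π − 2β = 176.8165°
wrap2 = π + 2β = 183.1835°

wrap2=183.18_deg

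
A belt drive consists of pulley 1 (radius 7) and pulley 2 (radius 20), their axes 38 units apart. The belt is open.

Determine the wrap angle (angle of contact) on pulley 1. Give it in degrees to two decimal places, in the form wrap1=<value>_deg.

wrap1=139.99_deg

open belt: β = asin((r2−r1)/C) = asin(13/38) = 20.0052°
wrap1 = π − 2β = 139.9896°
wrap2 = π + 2β = 220.0104°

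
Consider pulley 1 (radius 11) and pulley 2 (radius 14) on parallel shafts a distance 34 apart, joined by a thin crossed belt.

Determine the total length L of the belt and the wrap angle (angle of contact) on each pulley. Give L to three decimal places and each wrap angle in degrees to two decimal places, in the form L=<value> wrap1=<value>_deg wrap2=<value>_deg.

crossed belt: β = asin((r1+r2)/C) = asin(25/34) = 47.3321°
wrap1 = wrap2 = π + 2β = 274.6641°
tangent length = C·cosβ = 23.0434
L = (r1+r2)·wrap + 2·C·cosβ = 25·4.7938 + 2·23.0434 = 165.9317

L=165.932 wrap1=274.66_deg wrap2=274.66_deg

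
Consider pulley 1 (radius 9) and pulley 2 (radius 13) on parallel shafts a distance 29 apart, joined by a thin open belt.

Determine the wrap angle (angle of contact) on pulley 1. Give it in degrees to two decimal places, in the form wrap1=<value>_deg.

wrap1=164.14_deg

open belt: β = asin((r2−r1)/C) = asin(4/29) = 7.9281°
wrap1 = π − 2β = 164.1437°
wrap2 = π + 2β = 195.8563°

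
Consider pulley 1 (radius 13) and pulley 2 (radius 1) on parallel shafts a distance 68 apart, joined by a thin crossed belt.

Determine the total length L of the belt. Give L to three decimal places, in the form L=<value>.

crossed belt: β = asin((r1+r2)/C) = asin(14/68) = 11.8812°
wrap1 = wrap2 = π + 2β = 203.7623°
tangent length = C·cosβ = 66.5432
L = (r1+r2)·wrap + 2·C·cosβ = 14·3.5563 + 2·66.5432 = 182.8750

L=182.875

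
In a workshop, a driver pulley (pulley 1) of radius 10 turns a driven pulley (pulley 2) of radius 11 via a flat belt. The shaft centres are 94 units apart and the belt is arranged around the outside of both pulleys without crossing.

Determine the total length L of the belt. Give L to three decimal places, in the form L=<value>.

L=253.984

open belt: β = asin((r2−r1)/C) = asin(1/94) = 0.6095°
wrap1 = π − 2β = 178.7809°
wrap2 = π + 2β = 181.2191°
tangent length = C·cosβ = 93.9947
L = r1·wrap1 + r2·wrap2 + 2·C·cosβ = 10·3.1203 + 11·3.1629 + 2·93.9947 = 253.9841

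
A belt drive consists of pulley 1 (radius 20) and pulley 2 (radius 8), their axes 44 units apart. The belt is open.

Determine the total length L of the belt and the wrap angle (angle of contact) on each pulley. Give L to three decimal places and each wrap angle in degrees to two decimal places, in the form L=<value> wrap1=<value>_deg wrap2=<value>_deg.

open belt: β = asin((r2−r1)/C) = asin(-12/44) = -15.8266°
wrap1 = π − 2β = 211.6532°
wrap2 = π + 2β = 148.3468°
tangent length = C·cosβ = 42.3320
L = r1·wrap1 + r2·wrap2 + 2·C·cosβ = 20·3.6940 + 8·2.5891 + 2·42.3320 = 179.2581

L=179.258 wrap1=211.65_deg wrap2=148.35_deg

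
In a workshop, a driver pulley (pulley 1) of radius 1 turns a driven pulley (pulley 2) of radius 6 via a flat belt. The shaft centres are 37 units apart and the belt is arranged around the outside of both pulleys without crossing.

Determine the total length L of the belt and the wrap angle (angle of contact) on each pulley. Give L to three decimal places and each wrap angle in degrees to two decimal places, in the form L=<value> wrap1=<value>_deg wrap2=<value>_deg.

open belt: β = asin((r2−r1)/C) = asin(5/37) = 7.7664°
wrap1 = π − 2β = 164.4671°
wrap2 = π + 2β = 195.5329°
tangent length = C·cosβ = 36.6606
L = r1·wrap1 + r2·wrap2 + 2·C·cosβ = 1·2.8705 + 6·3.4127 + 2·36.6606 = 96.6679

L=96.668 wrap1=164.47_deg wrap2=195.53_deg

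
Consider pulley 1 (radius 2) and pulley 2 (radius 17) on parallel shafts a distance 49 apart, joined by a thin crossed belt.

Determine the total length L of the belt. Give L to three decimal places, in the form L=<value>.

L=165.154

crossed belt: β = asin((r1+r2)/C) = asin(19/49) = 22.8149°
wrap1 = wrap2 = π + 2β = 225.6298°
tangent length = C·cosβ = 45.1664
L = (r1+r2)·wrap + 2·C·cosβ = 19·3.9380 + 2·45.1664 = 165.1544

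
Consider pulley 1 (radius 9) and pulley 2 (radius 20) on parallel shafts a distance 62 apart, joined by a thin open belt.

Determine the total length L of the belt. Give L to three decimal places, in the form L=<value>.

L=217.063

open belt: β = asin((r2−r1)/C) = asin(11/62) = 10.2195°
wrap1 = π − 2β = 159.5610°
wrap2 = π + 2β = 200.4390°
tangent length = C·cosβ = 61.0164
L = r1·wrap1 + r2·wrap2 + 2·C·cosβ = 9·2.7849 + 20·3.4983 + 2·61.0164 = 217.0630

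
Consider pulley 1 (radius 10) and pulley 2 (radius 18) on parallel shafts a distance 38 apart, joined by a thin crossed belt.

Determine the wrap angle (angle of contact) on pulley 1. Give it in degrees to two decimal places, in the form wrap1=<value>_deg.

crossed belt: β = asin((r1+r2)/C) = asin(28/38) = 47.4631°
wrap1 = wrap2 = π + 2β = 274.9262°

wrap1=274.93_deg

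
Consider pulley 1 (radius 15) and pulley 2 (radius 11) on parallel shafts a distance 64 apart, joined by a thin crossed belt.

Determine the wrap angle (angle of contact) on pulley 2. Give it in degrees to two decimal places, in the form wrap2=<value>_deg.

wrap2=227.94_deg

crossed belt: β = asin((r1+r2)/C) = asin(26/64) = 23.9695°
wrap1 = wrap2 = π + 2β = 227.9390°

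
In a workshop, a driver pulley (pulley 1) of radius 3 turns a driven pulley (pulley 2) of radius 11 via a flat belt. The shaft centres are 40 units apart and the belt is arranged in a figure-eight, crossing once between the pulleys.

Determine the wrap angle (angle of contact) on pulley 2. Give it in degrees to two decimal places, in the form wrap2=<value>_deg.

crossed belt: β = asin((r1+r2)/C) = asin(14/40) = 20.4873°
wrap1 = wrap2 = π + 2β = 220.9746°

wrap2=220.97_deg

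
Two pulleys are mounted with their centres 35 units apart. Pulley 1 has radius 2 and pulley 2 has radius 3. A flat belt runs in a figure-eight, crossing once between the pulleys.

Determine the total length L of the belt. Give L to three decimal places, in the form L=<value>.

crossed belt: β = asin((r1+r2)/C) = asin(5/35) = 8.2132°
wrap1 = wrap2 = π + 2β = 196.4264°
tangent length = C·cosβ = 34.6410
L = (r1+r2)·wrap + 2·C·cosβ = 5·3.4283 + 2·34.6410 = 86.4235

L=86.423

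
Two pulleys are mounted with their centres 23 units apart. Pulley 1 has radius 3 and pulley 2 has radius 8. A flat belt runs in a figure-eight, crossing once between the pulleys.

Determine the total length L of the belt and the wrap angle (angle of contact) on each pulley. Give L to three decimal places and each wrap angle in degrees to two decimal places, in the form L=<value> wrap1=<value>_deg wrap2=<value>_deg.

crossed belt: β = asin((r1+r2)/C) = asin(11/23) = 28.5719°
wrap1 = wrap2 = π + 2β = 237.1438°
tangent length = C·cosβ = 20.1990
L = (r1+r2)·wrap + 2·C·cosβ = 11·4.1389 + 2·20.1990 = 85.9264

L=85.926 wrap1=237.14_deg wrap2=237.14_deg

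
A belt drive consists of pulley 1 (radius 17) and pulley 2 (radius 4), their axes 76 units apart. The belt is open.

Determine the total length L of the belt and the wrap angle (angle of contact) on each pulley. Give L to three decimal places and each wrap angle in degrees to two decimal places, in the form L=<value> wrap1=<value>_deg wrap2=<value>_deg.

L=220.203 wrap1=199.70_deg wrap2=160.30_deg

open belt: β = asin((r2−r1)/C) = asin(-13/76) = -9.8490°
wrap1 = π − 2β = 199.6981°
wrap2 = π + 2β = 160.3019°
tangent length = C·cosβ = 74.8799
L = r1·wrap1 + r2·wrap2 + 2·C·cosβ = 17·3.4854 + 4·2.7978 + 2·74.8799 = 220.2026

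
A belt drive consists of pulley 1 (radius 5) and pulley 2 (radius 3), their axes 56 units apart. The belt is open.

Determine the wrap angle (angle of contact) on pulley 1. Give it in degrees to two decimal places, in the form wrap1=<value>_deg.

open belt: β = asin((r2−r1)/C) = asin(-2/56) = -2.0467°
wrap1 = π − 2β = 184.0934°
wrap2 = π + 2β = 175.9066°

wrap1=184.09_deg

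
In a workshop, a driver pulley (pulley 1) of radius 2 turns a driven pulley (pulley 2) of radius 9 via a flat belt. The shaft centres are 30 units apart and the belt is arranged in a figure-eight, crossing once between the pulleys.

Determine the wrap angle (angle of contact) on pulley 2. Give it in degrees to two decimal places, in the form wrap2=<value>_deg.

wrap2=223.02_deg

crossed belt: β = asin((r1+r2)/C) = asin(11/30) = 21.5102°
wrap1 = wrap2 = π + 2β = 223.0204°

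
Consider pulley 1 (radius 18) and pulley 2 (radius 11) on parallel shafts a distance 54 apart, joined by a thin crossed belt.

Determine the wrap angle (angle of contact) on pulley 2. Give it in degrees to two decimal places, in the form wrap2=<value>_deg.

wrap2=244.96_deg

crossed belt: β = asin((r1+r2)/C) = asin(29/54) = 32.4822°
wrap1 = wrap2 = π + 2β = 244.9643°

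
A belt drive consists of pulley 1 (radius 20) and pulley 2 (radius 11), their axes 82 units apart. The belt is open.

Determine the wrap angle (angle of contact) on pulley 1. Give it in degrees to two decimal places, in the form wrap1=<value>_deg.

wrap1=192.60_deg

open belt: β = asin((r2−r1)/C) = asin(-9/82) = -6.3013°
wrap1 = π − 2β = 192.6025°
wrap2 = π + 2β = 167.3975°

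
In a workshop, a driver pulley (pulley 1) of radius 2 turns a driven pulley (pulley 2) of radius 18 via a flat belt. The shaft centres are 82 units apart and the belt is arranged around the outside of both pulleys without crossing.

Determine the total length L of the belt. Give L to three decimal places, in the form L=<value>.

L=229.964

open belt: β = asin((r2−r1)/C) = asin(16/82) = 11.2518°
wrap1 = π − 2β = 157.4963°
wrap2 = π + 2β = 202.5037°
tangent length = C·cosβ = 80.4239
L = r1·wrap1 + r2·wrap2 + 2·C·cosβ = 2·2.7488 + 18·3.5344 + 2·80.4239 = 229.9638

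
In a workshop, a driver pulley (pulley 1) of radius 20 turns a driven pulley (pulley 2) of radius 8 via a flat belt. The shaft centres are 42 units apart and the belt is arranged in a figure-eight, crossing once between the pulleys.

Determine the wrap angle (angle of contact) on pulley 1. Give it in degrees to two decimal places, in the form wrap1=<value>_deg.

wrap1=263.62_deg

crossed belt: β = asin((r1+r2)/C) = asin(28/42) = 41.8103°
wrap1 = wrap2 = π + 2β = 263.6206°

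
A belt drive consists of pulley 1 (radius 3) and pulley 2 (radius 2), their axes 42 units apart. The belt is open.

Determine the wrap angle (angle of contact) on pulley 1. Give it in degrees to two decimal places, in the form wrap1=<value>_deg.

wrap1=182.73_deg

open belt: β = asin((r2−r1)/C) = asin(-1/42) = -1.3643°
wrap1 = π − 2β = 182.7286°
wrap2 = π + 2β = 177.2714°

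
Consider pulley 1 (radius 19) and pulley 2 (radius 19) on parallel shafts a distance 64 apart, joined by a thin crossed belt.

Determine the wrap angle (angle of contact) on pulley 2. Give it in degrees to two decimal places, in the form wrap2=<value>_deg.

wrap2=252.85_deg

crossed belt: β = asin((r1+r2)/C) = asin(38/64) = 36.4236°
wrap1 = wrap2 = π + 2β = 252.8471°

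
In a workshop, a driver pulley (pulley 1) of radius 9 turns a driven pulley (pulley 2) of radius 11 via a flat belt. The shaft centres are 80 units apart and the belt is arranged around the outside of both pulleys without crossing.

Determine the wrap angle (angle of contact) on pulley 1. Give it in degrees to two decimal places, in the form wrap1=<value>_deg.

open belt: β = asin((r2−r1)/C) = asin(2/80) = 1.4325°
wrap1 = π − 2β = 177.1349°
wrap2 = π + 2β = 182.8651°

wrap1=177.13_deg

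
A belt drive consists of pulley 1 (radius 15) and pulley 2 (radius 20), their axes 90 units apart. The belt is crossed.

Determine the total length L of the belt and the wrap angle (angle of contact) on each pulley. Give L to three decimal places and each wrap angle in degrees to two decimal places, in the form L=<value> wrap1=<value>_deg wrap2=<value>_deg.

crossed belt: β = asin((r1+r2)/C) = asin(35/90) = 22.8854°
wrap1 = wrap2 = π + 2β = 225.7708°
tangent length = C·cosβ = 82.9156
L = (r1+r2)·wrap + 2·C·cosβ = 35·3.9404 + 2·82.9156 = 303.7467

L=303.747 wrap1=225.77_deg wrap2=225.77_deg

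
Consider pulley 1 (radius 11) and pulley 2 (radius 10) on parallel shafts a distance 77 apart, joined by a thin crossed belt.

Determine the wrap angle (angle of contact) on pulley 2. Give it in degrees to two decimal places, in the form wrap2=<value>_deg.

crossed belt: β = asin((r1+r2)/C) = asin(21/77) = 15.8266°
wrap1 = wrap2 = π + 2β = 211.6532°

wrap2=211.65_deg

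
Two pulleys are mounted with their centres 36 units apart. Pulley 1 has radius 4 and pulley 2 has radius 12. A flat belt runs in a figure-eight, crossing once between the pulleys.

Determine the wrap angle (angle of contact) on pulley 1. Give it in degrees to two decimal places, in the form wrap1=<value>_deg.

crossed belt: β = asin((r1+r2)/C) = asin(16/36) = 26.3878°
wrap1 = wrap2 = π + 2β = 232.7756°

wrap1=232.78_deg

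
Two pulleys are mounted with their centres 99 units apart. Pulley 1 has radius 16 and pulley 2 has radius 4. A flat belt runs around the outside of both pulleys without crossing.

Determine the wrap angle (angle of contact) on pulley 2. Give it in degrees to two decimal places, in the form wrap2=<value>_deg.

wrap2=166.08_deg

open belt: β = asin((r2−r1)/C) = asin(-12/99) = -6.9621°
wrap1 = π − 2β = 193.9241°
wrap2 = π + 2β = 166.0759°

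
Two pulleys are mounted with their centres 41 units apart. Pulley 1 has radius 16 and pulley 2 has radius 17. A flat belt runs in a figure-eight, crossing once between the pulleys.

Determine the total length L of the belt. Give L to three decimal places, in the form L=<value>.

L=214.076

crossed belt: β = asin((r1+r2)/C) = asin(33/41) = 53.5985°
wrap1 = wrap2 = π + 2β = 287.1970°
tangent length = C·cosβ = 24.3311
L = (r1+r2)·wrap + 2·C·cosβ = 33·5.0125 + 2·24.3311 = 214.0757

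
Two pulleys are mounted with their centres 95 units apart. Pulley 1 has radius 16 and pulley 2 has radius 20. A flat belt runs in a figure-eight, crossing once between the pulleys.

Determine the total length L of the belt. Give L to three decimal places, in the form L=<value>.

crossed belt: β = asin((r1+r2)/C) = asin(36/95) = 22.2685°
wrap1 = wrap2 = π + 2β = 224.5370°
tangent length = C·cosβ = 87.9147
L = (r1+r2)·wrap + 2·C·cosβ = 36·3.9189 + 2·87.9147 = 316.9102

L=316.910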